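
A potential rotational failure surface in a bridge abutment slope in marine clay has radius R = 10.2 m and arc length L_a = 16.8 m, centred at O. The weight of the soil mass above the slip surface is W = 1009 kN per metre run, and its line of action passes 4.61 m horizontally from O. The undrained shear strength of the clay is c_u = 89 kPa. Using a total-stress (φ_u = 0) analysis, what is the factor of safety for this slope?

Taking moments about the centre O, the resisting moment is provided by the undrained shear strength acting along the arc:
M_R = c_u·L_a·R = 89·16.80·10.2 = 15251.0 kN·m/m
M_D = W·d = 1009·4.61 = 4651.5 kN·m/m
FS = M_R / M_D = 15251.0 / 4651.5 = 3.279

FS = 3.28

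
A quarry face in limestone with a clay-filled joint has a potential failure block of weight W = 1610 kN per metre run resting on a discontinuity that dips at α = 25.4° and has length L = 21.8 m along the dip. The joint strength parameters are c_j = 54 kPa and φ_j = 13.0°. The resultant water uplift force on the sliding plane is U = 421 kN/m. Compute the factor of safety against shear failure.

Resolving the block weight along and normal to the plane and applying the Mohr–Coulomb strength on the joint:
N' = W cosα − U = 1610·cos25.4° − 421 = 1033.4 kN/m
Driving force T = W sinα = 1610·sin25.4° = 690.6 kN/m
Resisting force R = c_j·L + N'·tanφ_j = 54·21.8 + 1033.4·tan13.0° = 1177.2 + 238.6 = 1415.8 kN/m
FS = R / T = 1415.8 / 690.6 = 2.050

FS = 2.05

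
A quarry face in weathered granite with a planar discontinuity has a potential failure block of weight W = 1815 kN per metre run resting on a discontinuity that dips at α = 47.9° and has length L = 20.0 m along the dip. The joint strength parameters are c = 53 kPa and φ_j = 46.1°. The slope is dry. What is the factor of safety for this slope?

Resolving the block weight along and normal to the plane and applying the Mohr–Coulomb strength on the joint:
N' = W cosα = 1815·cos47.9° = 1216.8 kN/m
Driving force T = W sinα = 1815·sin47.9° = 1346.7 kN/m
Resisting force R = c·L + N'·tanφ_j = 53·20.0 + 1216.8·tan46.1° = 1060.0 + 1264.5 = 2324.5 kN/m
FS = R / T = 2324.5 / 1346.7 = 1.726

FS = 1.73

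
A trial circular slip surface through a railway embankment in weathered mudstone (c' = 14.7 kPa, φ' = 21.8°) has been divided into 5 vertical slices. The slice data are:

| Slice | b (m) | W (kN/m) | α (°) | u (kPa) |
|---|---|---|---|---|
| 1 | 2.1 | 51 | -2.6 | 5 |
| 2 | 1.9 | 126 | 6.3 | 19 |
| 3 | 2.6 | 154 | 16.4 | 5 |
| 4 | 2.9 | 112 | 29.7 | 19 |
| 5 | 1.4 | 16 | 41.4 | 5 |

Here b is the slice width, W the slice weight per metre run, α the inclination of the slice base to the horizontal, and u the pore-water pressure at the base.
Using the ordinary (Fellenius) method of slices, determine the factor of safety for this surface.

FS = 2.44

Ordinary method of slices: FS = Σ[c'·Δl_i + (W_i cosα_i − u_i·Δl_i)·tanφ'] / Σ W_i sinα_i, with Δl_i = b_i / cosα_i.
Slice 1: Δl = 2.1/cos(-2.6°) = 2.102 m; N'_1 = 51·cos(-2.6°) − 5·2.102 = 40.4; c'Δl = 30.90; W sinα = -2.3
Slice 2: Δl = 1.9/cos6.3° = 1.912 m; N'_2 = 126·cos6.3° − 19·1.912 = 88.9; c'Δl = 28.10; W sinα = 13.8
Slice 3: Δl = 2.6/cos16.4° = 2.710 m; N'_3 = 154·cos16.4° − 5·2.710 = 134.2; c'Δl = 39.84; W sinα = 43.5
Slice 4: Δl = 2.9/cos29.7° = 3.339 m; N'_4 = 112·cos29.7° − 19·3.339 = 33.9; c'Δl = 49.08; W sinα = 55.5
Slice 5: Δl = 1.4/cos41.4° = 1.866 m; N'_5 = 16·cos41.4° − 5·1.866 = 2.7; c'Δl = 27.44; W sinα = 10.6
Σc'Δl = 175.4 kN/m; ΣN' = 300.1 kN/m; ΣW sinα = 121.1 kN/m
Resisting = 175.4 + 300.1·tan21.8° = 175.4 + 120.0 = 295.4 kN/m
FS = 295.4 / 121.1 = 2.440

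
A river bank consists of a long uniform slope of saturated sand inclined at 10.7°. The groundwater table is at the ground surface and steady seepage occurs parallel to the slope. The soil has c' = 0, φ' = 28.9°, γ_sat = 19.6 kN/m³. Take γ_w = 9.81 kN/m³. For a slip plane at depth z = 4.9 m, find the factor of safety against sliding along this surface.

FS = 1.46

With seepage parallel to the slope and the water table at the surface, the effective normal stress on the slip plane uses the buoyant unit weight γ' = γ_sat − γ_w while the driving shear stress uses γ_sat:
FS = [c' + γ' z cos²β tanφ'] / [γ_sat z sinβ cosβ]
(For c' = 0 this reduces to FS = (γ'/γ_sat)·tanφ'/tanβ.)
γ' = 19.6 − 9.81 = 9.79 kN/m³
Numerator = 0.0 + 9.79·4.9·cos²10.7°·tan28.9° = 0.0 + 9.79·4.9·0.9655·0.5520 = 25.569 kPa
Denominator = 19.6·4.9·sin10.7°·cos10.7° = 19.6·4.9·0.1857·0.9826 = 17.521 kPa
FS = 25.569 / 17.521 = 1.459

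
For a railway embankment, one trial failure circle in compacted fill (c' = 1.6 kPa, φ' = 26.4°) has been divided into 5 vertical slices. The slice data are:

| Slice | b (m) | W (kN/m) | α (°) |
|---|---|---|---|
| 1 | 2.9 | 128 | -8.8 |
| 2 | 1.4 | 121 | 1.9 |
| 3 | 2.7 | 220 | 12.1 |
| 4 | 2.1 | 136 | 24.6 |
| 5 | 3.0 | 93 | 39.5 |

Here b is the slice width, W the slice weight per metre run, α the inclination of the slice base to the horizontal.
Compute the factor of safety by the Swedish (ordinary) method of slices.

FS = 2.38

Ordinary method of slices: FS = Σ[c'·Δl_i + (W_i cosα_i)·tanφ'] / Σ W_i sinα_i, with Δl_i = b_i / cosα_i.
Slice 1: Δl = 2.9/cos(-8.8°) = 2.935 m; N'_1 = 128·cos(-8.8°) = 126.5; c'Δl = 4.70; W sinα = -19.6
Slice 2: Δl = 1.4/cos1.9° = 1.401 m; N'_2 = 121·cos1.9° = 120.9; c'Δl = 2.24; W sinα = 4.0
Slice 3: Δl = 2.7/cos12.1° = 2.761 m; N'_3 = 220·cos12.1° = 215.1; c'Δl = 4.42; W sinα = 46.1
Slice 4: Δl = 2.1/cos24.6° = 2.310 m; N'_4 = 136·cos24.6° = 123.7; c'Δl = 3.70; W sinα = 56.6
Slice 5: Δl = 3.0/cos39.5° = 3.888 m; N'_5 = 93·cos39.5° = 71.8; c'Δl = 6.22; W sinα = 59.2
Σc'Δl = 21.3 kN/m; ΣN' = 658.0 kN/m; ΣW sinα = 146.3 kN/m
Resisting = 21.3 + 658.0·tan26.4° = 21.3 + 326.6 = 347.9 kN/m
FS = 347.9 / 146.3 = 2.378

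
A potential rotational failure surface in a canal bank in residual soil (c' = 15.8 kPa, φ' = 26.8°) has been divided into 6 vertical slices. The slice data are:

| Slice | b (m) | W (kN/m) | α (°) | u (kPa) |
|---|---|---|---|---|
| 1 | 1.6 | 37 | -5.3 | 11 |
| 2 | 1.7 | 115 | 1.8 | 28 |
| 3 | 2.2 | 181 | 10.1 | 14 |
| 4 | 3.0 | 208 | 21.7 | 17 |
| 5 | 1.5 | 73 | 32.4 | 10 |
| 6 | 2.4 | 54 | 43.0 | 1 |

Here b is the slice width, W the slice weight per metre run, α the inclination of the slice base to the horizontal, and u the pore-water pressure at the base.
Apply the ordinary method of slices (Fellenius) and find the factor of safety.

FS = 2.42

Ordinary method of slices: FS = Σ[c'·Δl_i + (W_i cosα_i − u_i·Δl_i)·tanφ'] / Σ W_i sinα_i, with Δl_i = b_i / cosα_i.
Slice 1: Δl = 1.6/cos(-5.3°) = 1.607 m; N'_1 = 37·cos(-5.3°) − 11·1.607 = 19.2; c'Δl = 25.39; W sinα = -3.4
Slice 2: Δl = 1.7/cos1.8° = 1.701 m; N'_2 = 115·cos1.8° − 28·1.701 = 67.3; c'Δl = 26.87; W sinα = 3.6
Slice 3: Δl = 2.2/cos10.1° = 2.235 m; N'_3 = 181·cos10.1° − 14·2.235 = 146.9; c'Δl = 35.31; W sinα = 31.7
Slice 4: Δl = 3.0/cos21.7° = 3.229 m; N'_4 = 208·cos21.7° − 17·3.229 = 138.4; c'Δl = 51.02; W sinα = 76.9
Slice 5: Δl = 1.5/cos32.4° = 1.777 m; N'_5 = 73·cos32.4° − 10·1.777 = 43.9; c'Δl = 28.07; W sinα = 39.1
Slice 6: Δl = 2.4/cos43.0° = 3.282 m; N'_6 = 54·cos43.0° − 1·3.282 = 36.2; c'Δl = 51.85; W sinα = 36.8
Σc'Δl = 218.5 kN/m; ΣN' = 451.8 kN/m; ΣW sinα = 184.8 kN/m
Resisting = 218.5 + 451.8·tan26.8° = 218.5 + 228.2 = 446.7 kN/m
FS = 446.7 / 184.8 = 2.418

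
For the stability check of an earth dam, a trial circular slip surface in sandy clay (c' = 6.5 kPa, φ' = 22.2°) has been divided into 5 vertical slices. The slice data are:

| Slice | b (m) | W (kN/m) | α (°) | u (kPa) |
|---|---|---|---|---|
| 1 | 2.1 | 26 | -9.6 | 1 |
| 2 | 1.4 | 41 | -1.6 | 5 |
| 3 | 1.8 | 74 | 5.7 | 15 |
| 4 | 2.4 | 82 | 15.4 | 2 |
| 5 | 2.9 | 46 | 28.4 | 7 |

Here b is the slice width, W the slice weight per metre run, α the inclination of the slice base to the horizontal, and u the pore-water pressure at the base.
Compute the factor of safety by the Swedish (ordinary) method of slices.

FS = 3.34

Ordinary method of slices: FS = Σ[c'·Δl_i + (W_i cosα_i − u_i·Δl_i)·tanφ'] / Σ W_i sinα_i, with Δl_i = b_i / cosα_i.
Slice 1: Δl = 2.1/cos(-9.6°) = 2.130 m; N'_1 = 26·cos(-9.6°) − 1·2.130 = 23.5; c'Δl = 13.84; W sinα = -4.3
Slice 2: Δl = 1.4/cos(-1.6°) = 1.401 m; N'_2 = 41·cos(-1.6°) − 5·1.401 = 34.0; c'Δl = 9.10; W sinα = -1.1
Slice 3: Δl = 1.8/cos5.7° = 1.809 m; N'_3 = 74·cos5.7° − 15·1.809 = 46.5; c'Δl = 11.76; W sinα = 7.3
Slice 4: Δl = 2.4/cos15.4° = 2.489 m; N'_4 = 82·cos15.4° − 2·2.489 = 74.1; c'Δl = 16.18; W sinα = 21.8
Slice 5: Δl = 2.9/cos28.4° = 3.297 m; N'_5 = 46·cos28.4° − 7·3.297 = 17.4; c'Δl = 21.43; W sinα = 21.9
Σc'Δl = 72.3 kN/m; ΣN' = 195.5 kN/m; ΣW sinα = 45.5 kN/m
Resisting = 72.3 + 195.5·tan22.2° = 72.3 + 79.8 = 152.1 kN/m
FS = 152.1 / 45.5 = 3.341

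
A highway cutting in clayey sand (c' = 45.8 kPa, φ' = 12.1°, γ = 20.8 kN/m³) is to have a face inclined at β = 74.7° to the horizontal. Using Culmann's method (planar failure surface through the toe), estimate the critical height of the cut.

Culmann's analysis gives the critical failure plane at α_cr = (β + φ')/2 = (74.7 + 12.1)/2 = 43.4°, and the critical height
H_c = (4c'/γ) · sinβ cosφ' / [1 − cos(β − φ')]
    = (4·45.8/20.8) · sin74.7°·cos12.1° / [1 − cos(62.6°)]
    = 8.808 · 0.9646·0.9778 / [1 − 0.4602]
    = 8.808 · 0.9431 / 0.5398
    = 15.39 m

H_c = 15.39 m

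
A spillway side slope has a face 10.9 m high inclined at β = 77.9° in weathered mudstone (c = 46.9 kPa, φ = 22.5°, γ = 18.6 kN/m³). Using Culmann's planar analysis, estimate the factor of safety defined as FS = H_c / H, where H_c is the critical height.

H_c = (4c/γ) · sinβ cosφ / [1 − cos(β − φ)]
    = (4·46.9/18.6) · sin77.9°·cos22.5° / [1 − cos55.4°]
    = 10.086 · 0.9034 / 0.4322 = 21.08 m
FS = H_c / H = 21.08 / 10.9 = 1.934

FS = 1.93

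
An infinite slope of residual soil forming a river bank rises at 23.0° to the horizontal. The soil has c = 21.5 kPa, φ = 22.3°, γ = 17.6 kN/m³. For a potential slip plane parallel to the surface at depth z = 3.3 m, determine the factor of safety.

FS = 2.00

For an infinite slope with a slip plane parallel to the surface (no pore pressure): FS = [c + γz cos²β tanφ] / [γz sinβ cosβ].
γz = 17.6·3.3 = 58.08 kN/m²
Numerator = 21.5 + 58.08·cos²23.0°·tan22.3° = 21.5 + 58.08·0.8473·0.4101 = 41.684 kPa
Denominator = 58.08·sin23.0°·cos23.0° = 58.08·0.3907·0.9205 = 20.890 kPa
FS = 41.684 / 20.890 = 1.995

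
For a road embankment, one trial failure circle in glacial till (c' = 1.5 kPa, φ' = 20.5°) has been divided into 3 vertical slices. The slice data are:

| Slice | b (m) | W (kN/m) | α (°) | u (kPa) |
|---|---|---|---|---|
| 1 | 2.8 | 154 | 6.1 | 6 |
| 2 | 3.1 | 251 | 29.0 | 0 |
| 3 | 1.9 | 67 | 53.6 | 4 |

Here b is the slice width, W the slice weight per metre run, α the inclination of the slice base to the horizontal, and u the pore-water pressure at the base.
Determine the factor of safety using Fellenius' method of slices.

FS = 0.82

Ordinary method of slices: FS = Σ[c'·Δl_i + (W_i cosα_i − u_i·Δl_i)·tanφ'] / Σ W_i sinα_i, with Δl_i = b_i / cosα_i.
Slice 1: Δl = 2.8/cos6.1° = 2.816 m; N'_1 = 154·cos6.1° − 6·2.816 = 136.2; c'Δl = 4.22; W sinα = 16.4
Slice 2: Δl = 3.1/cos29.0° = 3.544 m; N'_2 = 251·cos29.0° − 0·3.544 = 219.5; c'Δl = 5.32; W sinα = 121.7
Slice 3: Δl = 1.9/cos53.6° = 3.202 m; N'_3 = 67·cos53.6° − 4·3.202 = 27.0; c'Δl = 4.80; W sinα = 53.9
Σc'Δl = 14.3 kN/m; ΣN' = 382.7 kN/m; ΣW sinα = 192.0 kN/m
Resisting = 14.3 + 382.7·tan20.5° = 14.3 + 143.1 = 157.4 kN/m
FS = 157.4 / 192.0 = 0.820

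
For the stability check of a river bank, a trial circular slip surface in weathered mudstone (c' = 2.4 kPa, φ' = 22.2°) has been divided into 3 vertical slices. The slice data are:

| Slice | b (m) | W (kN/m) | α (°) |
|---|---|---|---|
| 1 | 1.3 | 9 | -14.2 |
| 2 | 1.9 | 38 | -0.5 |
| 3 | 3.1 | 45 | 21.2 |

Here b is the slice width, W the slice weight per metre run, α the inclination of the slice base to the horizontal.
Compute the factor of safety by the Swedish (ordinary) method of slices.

Ordinary method of slices: FS = Σ[c'·Δl_i + (W_i cosα_i)·tanφ'] / Σ W_i sinα_i, with Δl_i = b_i / cosα_i.
Slice 1: Δl = 1.3/cos(-14.2°) = 1.341 m; N'_1 = 9·cos(-14.2°) = 8.7; c'Δl = 3.22; W sinα = -2.2
Slice 2: Δl = 1.9/cos(-0.5°) = 1.900 m; N'_2 = 38·cos(-0.5°) = 38.0; c'Δl = 4.56; W sinα = -0.3
Slice 3: Δl = 3.1/cos21.2° = 3.325 m; N'_3 = 45·cos21.2° = 42.0; c'Δl = 7.98; W sinα = 16.3
Σc'Δl = 15.8 kN/m; ΣN' = 88.7 kN/m; ΣW sinα = 13.7 kN/m
Resisting = 15.8 + 88.7·tan22.2° = 15.8 + 36.2 = 51.9 kN/m
FS = 51.9 / 13.7 = 3.782

FS = 3.78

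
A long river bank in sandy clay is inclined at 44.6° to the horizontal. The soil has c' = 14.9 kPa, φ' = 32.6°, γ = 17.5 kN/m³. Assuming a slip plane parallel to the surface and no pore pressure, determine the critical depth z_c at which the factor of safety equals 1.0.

Setting FS = 1.00 in FS = [c' + γz cos²β tanφ'] / [γz sinβ cosβ] and solving for z:
z = c' / [γ cosβ (FS·sinβ − cosβ·tanφ')]
  = 14.9 / [17.5·cos44.6°·(1.00·sin44.6° − cos44.6°·tan32.6°)]
  = 14.9 / [17.5·0.7120·(1.00·0.7022 − 0.7120·0.6395)]
  = 14.9 / 3.0752 = 4.845 m

z_c = 4.85 m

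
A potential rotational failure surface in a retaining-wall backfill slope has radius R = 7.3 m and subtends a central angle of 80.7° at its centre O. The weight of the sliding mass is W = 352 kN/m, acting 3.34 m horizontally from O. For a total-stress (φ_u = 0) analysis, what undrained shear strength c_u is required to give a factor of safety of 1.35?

FS = c_u·L_a·R / (W·d), so c_u = FS·W·d / (L_a·R).
Arc length L_a = R·θ = 7.3·(80.7°·π/180) = 7.3·1.4085 = 10.28 m
c_u = 1.35·352·3.34 / (10.28·7.3) = 1587.2 / 75.06 = 21.15 kPa

c_u = 21.1 kPa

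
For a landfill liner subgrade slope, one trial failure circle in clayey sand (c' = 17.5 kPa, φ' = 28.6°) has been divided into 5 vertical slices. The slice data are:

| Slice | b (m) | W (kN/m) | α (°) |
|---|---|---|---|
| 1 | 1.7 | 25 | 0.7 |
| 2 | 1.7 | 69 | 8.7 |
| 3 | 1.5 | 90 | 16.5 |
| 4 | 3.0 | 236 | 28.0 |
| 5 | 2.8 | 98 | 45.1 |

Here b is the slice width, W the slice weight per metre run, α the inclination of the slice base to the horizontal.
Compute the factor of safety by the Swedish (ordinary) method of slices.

Ordinary method of slices: FS = Σ[c'·Δl_i + (W_i cosα_i)·tanφ'] / Σ W_i sinα_i, with Δl_i = b_i / cosα_i.
Slice 1: Δl = 1.7/cos0.7° = 1.700 m; N'_1 = 25·cos0.7° = 25.0; c'Δl = 29.75; W sinα = 0.3
Slice 2: Δl = 1.7/cos8.7° = 1.720 m; N'_2 = 69·cos8.7° = 68.2; c'Δl = 30.10; W sinα = 10.4
Slice 3: Δl = 1.5/cos16.5° = 1.564 m; N'_3 = 90·cos16.5° = 86.3; c'Δl = 27.38; W sinα = 25.6
Slice 4: Δl = 3.0/cos28.0° = 3.398 m; N'_4 = 236·cos28.0° = 208.4; c'Δl = 59.46; W sinα = 110.8
Slice 5: Δl = 2.8/cos45.1° = 3.967 m; N'_5 = 98·cos45.1° = 69.2; c'Δl = 69.42; W sinα = 69.4
Σc'Δl = 216.1 kN/m; ΣN' = 457.0 kN/m; ΣW sinα = 216.5 kN/m
Resisting = 216.1 + 457.0·tan28.6° = 216.1 + 249.2 = 465.3 kN/m
FS = 465.3 / 216.5 = 2.149

FS = 2.15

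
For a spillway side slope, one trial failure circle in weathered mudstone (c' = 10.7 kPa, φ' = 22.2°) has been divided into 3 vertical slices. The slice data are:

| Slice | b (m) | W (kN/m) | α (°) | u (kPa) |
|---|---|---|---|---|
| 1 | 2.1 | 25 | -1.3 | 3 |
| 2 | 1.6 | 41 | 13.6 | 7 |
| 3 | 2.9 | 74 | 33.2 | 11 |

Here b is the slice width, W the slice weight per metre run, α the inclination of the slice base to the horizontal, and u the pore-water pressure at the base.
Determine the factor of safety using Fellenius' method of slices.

FS = 2.14

Ordinary method of slices: FS = Σ[c'·Δl_i + (W_i cosα_i − u_i·Δl_i)·tanφ'] / Σ W_i sinα_i, with Δl_i = b_i / cosα_i.
Slice 1: Δl = 2.1/cos(-1.3°) = 2.101 m; N'_1 = 25·cos(-1.3°) − 3·2.101 = 18.7; c'Δl = 22.48; W sinα = -0.6
Slice 2: Δl = 1.6/cos13.6° = 1.646 m; N'_2 = 41·cos13.6° − 7·1.646 = 28.3; c'Δl = 17.61; W sinα = 9.6
Slice 3: Δl = 2.9/cos33.2° = 3.466 m; N'_3 = 74·cos33.2° − 11·3.466 = 23.8; c'Δl = 37.08; W sinα = 40.5
Σc'Δl = 77.2 kN/m; ΣN' = 70.8 kN/m; ΣW sinα = 49.6 kN/m
Resisting = 77.2 + 70.8·tan22.2° = 77.2 + 28.9 = 106.1 kN/m
FS = 106.1 / 49.6 = 2.139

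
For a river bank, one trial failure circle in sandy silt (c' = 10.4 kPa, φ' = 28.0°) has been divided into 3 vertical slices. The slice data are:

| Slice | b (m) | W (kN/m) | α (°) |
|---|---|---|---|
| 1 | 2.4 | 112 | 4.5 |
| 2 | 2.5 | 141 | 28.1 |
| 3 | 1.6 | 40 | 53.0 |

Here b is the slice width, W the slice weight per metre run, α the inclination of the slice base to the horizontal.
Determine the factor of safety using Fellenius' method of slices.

FS = 2.06

Ordinary method of slices: FS = Σ[c'·Δl_i + (W_i cosα_i)·tanφ'] / Σ W_i sinα_i, with Δl_i = b_i / cosα_i.
Slice 1: Δl = 2.4/cos4.5° = 2.407 m; N'_1 = 112·cos4.5° = 111.7; c'Δl = 25.04; W sinα = 8.8
Slice 2: Δl = 2.5/cos28.1° = 2.834 m; N'_2 = 141·cos28.1° = 124.4; c'Δl = 29.47; W sinα = 66.4
Slice 3: Δl = 1.6/cos53.0° = 2.659 m; N'_3 = 40·cos53.0° = 24.1; c'Δl = 27.65; W sinα = 31.9
Σc'Δl = 82.2 kN/m; ΣN' = 260.1 kN/m; ΣW sinα = 107.1 kN/m
Resisting = 82.2 + 260.1·tan28.0° = 82.2 + 138.3 = 220.5 kN/m
FS = 220.5 / 107.1 = 2.058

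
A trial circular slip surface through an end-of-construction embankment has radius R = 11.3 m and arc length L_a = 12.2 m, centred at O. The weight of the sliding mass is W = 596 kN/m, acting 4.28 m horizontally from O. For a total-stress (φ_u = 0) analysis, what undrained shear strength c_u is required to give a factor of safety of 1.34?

FS = c_u·L_a·R / (W·d), so c_u = FS·W·d / (L_a·R).
c_u = 1.34·596·4.28 / (12.20·11.3) = 3418.2 / 137.86 = 24.79 kPa

c_u = 24.8 kPa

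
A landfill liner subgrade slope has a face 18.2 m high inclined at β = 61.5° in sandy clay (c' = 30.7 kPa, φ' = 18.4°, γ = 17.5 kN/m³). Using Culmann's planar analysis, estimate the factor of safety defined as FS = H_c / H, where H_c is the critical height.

FS = 1.19

H_c = (4c'/γ) · sinβ cosφ' / [1 − cos(β − φ')]
    = (4·30.7/17.5) · sin61.5°·cos18.4° / [1 − cos43.1°]
    = 7.017 · 0.8339 / 0.2698 = 21.69 m
FS = H_c / H = 21.69 / 18.2 = 1.192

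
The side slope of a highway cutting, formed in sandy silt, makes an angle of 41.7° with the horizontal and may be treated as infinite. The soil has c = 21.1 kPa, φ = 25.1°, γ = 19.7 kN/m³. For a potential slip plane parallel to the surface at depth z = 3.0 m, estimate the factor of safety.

For an infinite slope with a slip plane parallel to the surface (no pore pressure): FS = [c + γz cos²β tanφ] / [γz sinβ cosβ].
γz = 19.7·3.0 = 59.10 kN/m²
Numerator = 21.1 + 59.10·cos²41.7°·tan25.1° = 21.1 + 59.10·0.5575·0.4684 = 36.533 kPa
Denominator = 59.10·sin41.7°·cos41.7° = 59.10·0.6652·0.7466 = 29.354 kPa
FS = 36.533 / 29.354 = 1.245

FS = 1.24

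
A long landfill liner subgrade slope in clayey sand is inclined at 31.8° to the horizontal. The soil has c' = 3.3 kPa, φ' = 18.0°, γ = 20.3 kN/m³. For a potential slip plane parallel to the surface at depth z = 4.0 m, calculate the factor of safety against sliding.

FS = 0.61

For an infinite slope with a slip plane parallel to the surface (no pore pressure): FS = [c' + γz cos²β tanφ'] / [γz sinβ cosβ].
γz = 20.3·4.0 = 81.20 kN/m²
Numerator = 3.3 + 81.20·cos²31.8°·tan18.0° = 3.3 + 81.20·0.7223·0.3249 = 22.357 kPa
Denominator = 81.20·sin31.8°·cos31.8° = 81.20·0.5270·0.8499 = 36.366 kPa
FS = 22.357 / 36.366 = 0.615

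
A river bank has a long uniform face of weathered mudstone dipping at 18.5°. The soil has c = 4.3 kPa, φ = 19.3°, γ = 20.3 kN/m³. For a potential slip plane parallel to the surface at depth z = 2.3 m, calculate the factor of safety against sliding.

For an infinite slope with a slip plane parallel to the surface (no pore pressure): FS = [c + γz cos²β tanφ] / [γz sinβ cosβ].
γz = 20.3·2.3 = 46.69 kN/m²
Numerator = 4.3 + 46.69·cos²18.5°·tan19.3° = 4.3 + 46.69·0.8993·0.3502 = 19.004 kPa
Denominator = 46.69·sin18.5°·cos18.5° = 46.69·0.3173·0.9483 = 14.049 kPa
FS = 19.004 / 14.049 = 1.353

FS = 1.35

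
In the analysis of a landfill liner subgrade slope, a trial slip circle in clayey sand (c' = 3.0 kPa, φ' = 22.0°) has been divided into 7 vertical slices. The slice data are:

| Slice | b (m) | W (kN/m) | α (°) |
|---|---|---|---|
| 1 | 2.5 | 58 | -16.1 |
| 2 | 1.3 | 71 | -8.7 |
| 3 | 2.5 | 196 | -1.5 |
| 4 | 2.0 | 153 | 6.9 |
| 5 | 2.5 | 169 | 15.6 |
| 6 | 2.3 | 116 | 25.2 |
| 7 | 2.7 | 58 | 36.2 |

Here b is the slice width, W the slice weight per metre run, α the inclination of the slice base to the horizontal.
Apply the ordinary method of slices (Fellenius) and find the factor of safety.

Ordinary method of slices: FS = Σ[c'·Δl_i + (W_i cosα_i)·tanφ'] / Σ W_i sinα_i, with Δl_i = b_i / cosα_i.
Slice 1: Δl = 2.5/cos(-16.1°) = 2.602 m; N'_1 = 58·cos(-16.1°) = 55.7; c'Δl = 7.81; W sinα = -16.1
Slice 2: Δl = 1.3/cos(-8.7°) = 1.315 m; N'_2 = 71·cos(-8.7°) = 70.2; c'Δl = 3.95; W sinα = -10.7
Slice 3: Δl = 2.5/cos(-1.5°) = 2.501 m; N'_3 = 196·cos(-1.5°) = 195.9; c'Δl = 7.50; W sinα = -5.1
Slice 4: Δl = 2.0/cos6.9° = 2.015 m; N'_4 = 153·cos6.9° = 151.9; c'Δl = 6.04; W sinα = 18.4
Slice 5: Δl = 2.5/cos15.6° = 2.596 m; N'_5 = 169·cos15.6° = 162.8; c'Δl = 7.79; W sinα = 45.4
Slice 6: Δl = 2.3/cos25.2° = 2.542 m; N'_6 = 116·cos25.2° = 105.0; c'Δl = 7.63; W sinα = 49.4
Slice 7: Δl = 2.7/cos36.2° = 3.346 m; N'_7 = 58·cos36.2° = 46.8; c'Δl = 10.04; W sinα = 34.3
Σc'Δl = 50.7 kN/m; ΣN' = 788.3 kN/m; ΣW sinα = 115.5 kN/m
Resisting = 50.7 + 788.3·tan22.0° = 50.7 + 318.5 = 369.2 kN/m
FS = 369.2 / 115.5 = 3.196

FS = 3.20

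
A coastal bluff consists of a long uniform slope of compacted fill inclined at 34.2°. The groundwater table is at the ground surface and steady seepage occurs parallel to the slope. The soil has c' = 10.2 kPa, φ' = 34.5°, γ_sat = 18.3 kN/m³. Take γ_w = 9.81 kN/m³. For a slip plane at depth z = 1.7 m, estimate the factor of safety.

FS = 1.17

With seepage parallel to the slope and the water table at the surface, the effective normal stress on the slip plane uses the buoyant unit weight γ' = γ_sat − γ_w while the driving shear stress uses γ_sat:
FS = [c' + γ' z cos²β tanφ'] / [γ_sat z sinβ cosβ]
γ' = 18.3 − 9.81 = 8.49 kN/m³
Numerator = 10.2 + 8.49·1.7·cos²34.2°·tan34.5° = 10.2 + 8.49·1.7·0.6841·0.6873 = 16.986 kPa
Denominator = 18.3·1.7·sin34.2°·cos34.2° = 18.3·1.7·0.5621·0.8271 = 14.463 kPa
FS = 16.986 / 14.463 = 1.174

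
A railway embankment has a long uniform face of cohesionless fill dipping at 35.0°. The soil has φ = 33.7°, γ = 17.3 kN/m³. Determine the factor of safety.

FS = 0.95

For a dry cohesionless infinite slope the factor of safety is FS = tanφ / tanβ.
FS = tan33.7° / tan35.0° = 0.6669 / 0.7002 = 0.952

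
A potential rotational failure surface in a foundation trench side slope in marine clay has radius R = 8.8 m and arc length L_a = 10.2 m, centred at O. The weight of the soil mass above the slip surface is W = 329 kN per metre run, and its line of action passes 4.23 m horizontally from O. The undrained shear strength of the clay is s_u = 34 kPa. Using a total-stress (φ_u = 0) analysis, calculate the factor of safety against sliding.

FS = 2.19

Taking moments about the centre O, the resisting moment is provided by the undrained shear strength acting along the arc:
M_R = s_u·L_a·R = 34·10.20·8.8 = 3051.8 kN·m/m
M_D = W·d = 329·4.23 = 1391.7 kN·m/m
FS = M_R / M_D = 3051.8 / 1391.7 = 2.193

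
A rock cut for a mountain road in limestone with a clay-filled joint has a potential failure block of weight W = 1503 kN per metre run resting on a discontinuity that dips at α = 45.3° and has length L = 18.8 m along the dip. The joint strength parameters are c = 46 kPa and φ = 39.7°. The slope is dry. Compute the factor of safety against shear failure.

FS = 1.63

Resolving the block weight along and normal to the plane and applying the Mohr–Coulomb strength on the joint:
N' = W cosα = 1503·cos45.3° = 1057.2 kN/m
Driving force T = W sinα = 1503·sin45.3° = 1068.3 kN/m
Resisting force R = c·L + N'·tanφ = 46·18.8 + 1057.2·tan39.7° = 864.8 + 877.7 = 1742.5 kN/m
FS = R / T = 1742.5 / 1068.3 = 1.631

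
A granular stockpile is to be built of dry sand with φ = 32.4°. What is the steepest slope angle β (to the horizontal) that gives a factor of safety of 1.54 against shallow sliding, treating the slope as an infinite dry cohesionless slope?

β = 22.4°

For an infinite dry cohesionless slope FS = tanφ/tanβ, so tanβ = tanφ / FS.
tanβ = tan32.4° / 1.54 = 0.6346 / 1.54 = 0.4121
β = arctan(0.4121) = 22.40°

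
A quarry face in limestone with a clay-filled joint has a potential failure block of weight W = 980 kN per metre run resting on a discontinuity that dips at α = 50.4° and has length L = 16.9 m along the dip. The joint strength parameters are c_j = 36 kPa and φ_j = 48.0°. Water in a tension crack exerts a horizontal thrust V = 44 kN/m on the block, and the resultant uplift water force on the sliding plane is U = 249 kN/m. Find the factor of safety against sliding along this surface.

FS = 1.26

Resolving the block weight along and normal to the plane and applying the Mohr–Coulomb strength on the joint:
N' = W cosα − U − V sinα = 980·cos50.4° − 249 − 44·sin50.4° = 341.8 kN/m
Driving force T = W sinα + V cosα = 980·sin50.4° + 44·cos50.4° = 783.1 kN/m
Resisting force R = c_j·L + N'·tanφ_j = 36·16.9 + 341.8·tan48.0° = 608.4 + 379.6 = 988.0 kN/m
FS = R / T = 988.0 / 783.1 = 1.262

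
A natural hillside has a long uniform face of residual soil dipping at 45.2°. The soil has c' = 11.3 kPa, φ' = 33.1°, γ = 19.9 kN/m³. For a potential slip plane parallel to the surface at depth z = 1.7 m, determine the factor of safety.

FS = 1.32

For an infinite slope with a slip plane parallel to the surface (no pore pressure): FS = [c' + γz cos²β tanφ'] / [γz sinβ cosβ].
γz = 19.9·1.7 = 33.83 kN/m²
Numerator = 11.3 + 33.83·cos²45.2°·tan33.1° = 11.3 + 33.83·0.4965·0.6519 = 22.250 kPa
Denominator = 33.83·sin45.2°·cos45.2° = 33.83·0.7096·0.7046 = 16.915 kPa
FS = 22.250 / 16.915 = 1.315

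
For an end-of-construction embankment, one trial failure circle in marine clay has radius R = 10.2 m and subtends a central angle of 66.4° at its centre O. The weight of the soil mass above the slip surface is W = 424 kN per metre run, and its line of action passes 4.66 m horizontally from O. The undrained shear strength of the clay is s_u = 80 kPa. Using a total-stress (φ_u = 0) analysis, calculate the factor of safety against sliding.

FS = 4.88

Taking moments about the centre O, the resisting moment is provided by the undrained shear strength acting along the arc:
Arc length L_a = R·θ = 10.2·(66.4°·π/180) = 10.2·1.1589 = 11.82 m
M_R = s_u·L_a·R = 80·11.82·10.2 = 9645.7 kN·m/m
M_D = W·d = 424·4.66 = 1975.8 kN·m/m
FS = M_R / M_D = 9645.7 / 1975.8 = 4.882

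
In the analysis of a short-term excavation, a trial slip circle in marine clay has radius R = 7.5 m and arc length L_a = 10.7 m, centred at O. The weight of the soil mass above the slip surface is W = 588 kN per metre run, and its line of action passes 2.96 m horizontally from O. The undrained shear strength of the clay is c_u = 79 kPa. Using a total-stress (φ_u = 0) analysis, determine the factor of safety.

Taking moments about the centre O, the resisting moment is provided by the undrained shear strength acting along the arc:
M_R = c_u·L_a·R = 79·10.70·7.5 = 6339.8 kN·m/m
M_D = W·d = 588·2.96 = 1740.5 kN·m/m
FS = M_R / M_D = 6339.8 / 1740.5 = 3.643

FS = 3.64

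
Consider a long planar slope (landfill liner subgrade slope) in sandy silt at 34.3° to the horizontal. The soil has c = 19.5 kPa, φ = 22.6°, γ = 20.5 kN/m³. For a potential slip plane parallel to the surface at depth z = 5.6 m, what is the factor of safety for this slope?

For an infinite slope with a slip plane parallel to the surface (no pore pressure): FS = [c + γz cos²β tanφ] / [γz sinβ cosβ].
γz = 20.5·5.6 = 114.80 kN/m²
Numerator = 19.5 + 114.80·cos²34.3°·tan22.6° = 19.5 + 114.80·0.6824·0.4163 = 52.111 kPa
Denominator = 114.80·sin34.3°·cos34.3° = 114.80·0.5635·0.8261 = 53.443 kPa
FS = 52.111 / 53.443 = 0.975

FS = 0.98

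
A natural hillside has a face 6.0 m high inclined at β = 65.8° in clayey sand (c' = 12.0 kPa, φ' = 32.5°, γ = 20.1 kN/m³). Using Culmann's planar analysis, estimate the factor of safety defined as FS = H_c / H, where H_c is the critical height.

H_c = (4c'/γ) · sinβ cosφ' / [1 − cos(β − φ')]
    = (4·12.0/20.1) · sin65.8°·cos32.5° / [1 − cos33.3°]
    = 2.388 · 0.7693 / 0.1642 = 11.19 m
FS = H_c / H = 11.19 / 6.0 = 1.865

FS = 1.86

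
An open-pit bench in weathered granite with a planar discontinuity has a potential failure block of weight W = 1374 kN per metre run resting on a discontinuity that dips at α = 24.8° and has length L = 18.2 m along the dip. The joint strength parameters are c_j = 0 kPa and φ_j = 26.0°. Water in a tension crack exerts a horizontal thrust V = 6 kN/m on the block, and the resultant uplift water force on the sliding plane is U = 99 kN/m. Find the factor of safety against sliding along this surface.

FS = 0.96

Resolving the block weight along and normal to the plane and applying the Mohr–Coulomb strength on the joint:
N' = W cosα − U − V sinα = 1374·cos24.8° − 99 − 6·sin24.8° = 1145.8 kN/m
Driving force T = W sinα + V cosα = 1374·sin24.8° + 6·cos24.8° = 581.8 kN/m
Resisting force R = c_j·L + N'·tanφ_j = 0·18.2 + 1145.8·tan26.0° = 0.0 + 558.8 = 558.8 kN/m
FS = R / T = 558.8 / 581.8 = 0.961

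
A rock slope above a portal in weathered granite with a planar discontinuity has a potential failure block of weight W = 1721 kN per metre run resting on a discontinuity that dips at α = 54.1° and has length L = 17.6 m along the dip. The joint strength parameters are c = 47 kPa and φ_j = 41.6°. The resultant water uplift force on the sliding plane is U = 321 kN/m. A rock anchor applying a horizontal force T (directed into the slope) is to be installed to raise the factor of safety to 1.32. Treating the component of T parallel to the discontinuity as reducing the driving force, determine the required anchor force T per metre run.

Resolving forces along and normal to the sliding plane, with the horizontal anchor force T adding T·sinα to the effective normal force and T·cosα acting up the plane against the driving force:
FS = [cL + (W cosα − U + T sinα) tanφ_j] / [W sinα − T cosα]
Without the anchor: N' = 688.1 kN/m, driving T_d = 1394.1 kN/m, resisting R = 47·17.6 + 688.1·tan41.6° = 1438.2 kN/m, FS = 1.03.
Setting FS = 1.32 and solving for T:
1.32·(1394.1 − T cos54.1°) = 1438.2 + T sin54.1°·tan41.6°
T·(sin54.1°·tan41.6° + 1.32·cos54.1°) = 1.32·1394.1 − 1438.2
T·(0.8100·0.8878 + 1.32·0.5864) = 1840.2 − 1438.2 = 402.0
T·1.4932 = 402.0
T = 269.2 kN/m

T = 269 kN/m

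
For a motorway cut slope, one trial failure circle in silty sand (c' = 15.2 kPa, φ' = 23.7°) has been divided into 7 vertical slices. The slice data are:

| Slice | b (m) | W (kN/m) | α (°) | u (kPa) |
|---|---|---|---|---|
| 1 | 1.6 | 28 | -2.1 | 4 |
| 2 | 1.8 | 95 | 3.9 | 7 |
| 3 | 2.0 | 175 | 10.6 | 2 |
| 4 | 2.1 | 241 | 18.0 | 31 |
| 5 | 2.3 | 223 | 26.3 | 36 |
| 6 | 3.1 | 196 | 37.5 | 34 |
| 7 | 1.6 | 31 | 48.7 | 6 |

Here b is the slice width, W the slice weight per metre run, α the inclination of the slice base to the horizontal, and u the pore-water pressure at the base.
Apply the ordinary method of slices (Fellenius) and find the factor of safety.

Ordinary method of slices: FS = Σ[c'·Δl_i + (W_i cosα_i − u_i·Δl_i)·tanφ'] / Σ W_i sinα_i, with Δl_i = b_i / cosα_i.
Slice 1: Δl = 1.6/cos(-2.1°) = 1.601 m; N'_1 = 28·cos(-2.1°) − 4·1.601 = 21.6; c'Δl = 24.34; W sinα = -1.0
Slice 2: Δl = 1.8/cos3.9° = 1.804 m; N'_2 = 95·cos3.9° − 7·1.804 = 82.2; c'Δl = 27.42; W sinα = 6.5
Slice 3: Δl = 2.0/cos10.6° = 2.035 m; N'_3 = 175·cos10.6° − 2·2.035 = 167.9; c'Δl = 30.93; W sinα = 32.2
Slice 4: Δl = 2.1/cos18.0° = 2.208 m; N'_4 = 241·cos18.0° − 31·2.208 = 160.8; c'Δl = 33.56; W sinα = 74.5
Slice 5: Δl = 2.3/cos26.3° = 2.566 m; N'_5 = 223·cos26.3° − 36·2.566 = 107.6; c'Δl = 39.00; W sinα = 98.8
Slice 6: Δl = 3.1/cos37.5° = 3.907 m; N'_6 = 196·cos37.5° − 34·3.907 = 22.6; c'Δl = 59.39; W sinα = 119.3
Slice 7: Δl = 1.6/cos48.7° = 2.424 m; N'_7 = 31·cos48.7° − 6·2.424 = 5.9; c'Δl = 36.85; W sinα = 23.3
Σc'Δl = 251.5 kN/m; ΣN' = 568.5 kN/m; ΣW sinα = 353.5 kN/m
Resisting = 251.5 + 568.5·tan23.7° = 251.5 + 249.6 = 501.1 kN/m
FS = 501.1 / 353.5 = 1.417

FS = 1.42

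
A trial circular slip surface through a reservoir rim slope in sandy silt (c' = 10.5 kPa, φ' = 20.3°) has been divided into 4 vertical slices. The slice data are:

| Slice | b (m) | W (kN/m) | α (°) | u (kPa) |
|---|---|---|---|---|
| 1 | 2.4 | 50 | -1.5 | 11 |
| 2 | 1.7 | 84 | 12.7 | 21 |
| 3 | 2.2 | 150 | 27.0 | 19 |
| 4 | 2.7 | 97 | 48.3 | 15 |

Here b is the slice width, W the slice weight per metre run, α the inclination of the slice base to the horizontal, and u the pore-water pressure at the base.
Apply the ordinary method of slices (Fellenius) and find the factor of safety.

FS = 1.08

Ordinary method of slices: FS = Σ[c'·Δl_i + (W_i cosα_i − u_i·Δl_i)·tanφ'] / Σ W_i sinα_i, with Δl_i = b_i / cosα_i.
Slice 1: Δl = 2.4/cos(-1.5°) = 2.401 m; N'_1 = 50·cos(-1.5°) − 11·2.401 = 23.6; c'Δl = 25.21; W sinα = -1.3
Slice 2: Δl = 1.7/cos12.7° = 1.743 m; N'_2 = 84·cos12.7° − 21·1.743 = 45.3; c'Δl = 18.30; W sinα = 18.5
Slice 3: Δl = 2.2/cos27.0° = 2.469 m; N'_3 = 150·cos27.0° − 19·2.469 = 86.7; c'Δl = 25.93; W sinα = 68.1
Slice 4: Δl = 2.7/cos48.3° = 4.059 m; N'_4 = 97·cos48.3° − 15·4.059 = 3.6; c'Δl = 42.62; W sinα = 72.4
Σc'Δl = 112.0 kN/m; ΣN' = 159.3 kN/m; ΣW sinα = 157.7 kN/m
Resisting = 112.0 + 159.3·tan20.3° = 112.0 + 58.9 = 171.0 kN/m
FS = 171.0 / 157.7 = 1.084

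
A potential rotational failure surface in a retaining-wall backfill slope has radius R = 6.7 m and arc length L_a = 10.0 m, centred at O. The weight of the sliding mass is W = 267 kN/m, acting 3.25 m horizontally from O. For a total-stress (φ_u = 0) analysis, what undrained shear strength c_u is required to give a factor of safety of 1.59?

FS = c_u·L_a·R / (W·d), so c_u = FS·W·d / (L_a·R).
c_u = 1.59·267·3.25 / (10.00·6.7) = 1379.7 / 67.00 = 20.59 kPa

c_u = 20.6 kPa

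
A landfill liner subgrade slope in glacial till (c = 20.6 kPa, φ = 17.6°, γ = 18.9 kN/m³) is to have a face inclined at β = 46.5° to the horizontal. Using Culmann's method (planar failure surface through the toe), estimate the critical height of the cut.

H_c = 24.21 m

Culmann's analysis gives the critical failure plane at α_cr = (β + φ)/2 = (46.5 + 17.6)/2 = 32.0°, and the critical height
H_c = (4c/γ) · sinβ cosφ / [1 − cos(β − φ)]
    = (4·20.6/18.9) · sin46.5°·cos17.6° / [1 − cos(28.9°)]
    = 4.360 · 0.7254·0.9532 / [1 − 0.8755]
    = 4.360 · 0.6914 / 0.1245
    = 24.21 m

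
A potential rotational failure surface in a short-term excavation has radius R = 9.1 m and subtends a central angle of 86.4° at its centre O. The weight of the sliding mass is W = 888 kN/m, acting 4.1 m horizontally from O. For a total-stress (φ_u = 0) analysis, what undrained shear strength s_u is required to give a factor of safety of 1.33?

FS = s_u·L_a·R / (W·d), so s_u = FS·W·d / (L_a·R).
Arc length L_a = R·θ = 9.1·(86.4°·π/180) = 9.1·1.5080 = 13.72 m
s_u = 1.33·888·4.1 / (13.72·9.1) = 4842.3 / 124.87 = 38.78 kPa

s_u = 38.8 kPa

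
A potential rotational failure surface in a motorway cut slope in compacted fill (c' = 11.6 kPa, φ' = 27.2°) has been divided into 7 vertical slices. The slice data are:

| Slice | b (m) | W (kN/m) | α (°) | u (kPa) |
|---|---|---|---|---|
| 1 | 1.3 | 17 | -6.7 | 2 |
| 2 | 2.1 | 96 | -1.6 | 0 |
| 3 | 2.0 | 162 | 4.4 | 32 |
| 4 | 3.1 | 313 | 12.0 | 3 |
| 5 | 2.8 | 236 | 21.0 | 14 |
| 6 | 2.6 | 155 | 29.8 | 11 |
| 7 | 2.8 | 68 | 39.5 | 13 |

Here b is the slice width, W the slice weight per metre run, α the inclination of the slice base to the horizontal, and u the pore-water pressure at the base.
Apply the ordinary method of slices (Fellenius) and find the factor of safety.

FS = 2.22

Ordinary method of slices: FS = Σ[c'·Δl_i + (W_i cosα_i − u_i·Δl_i)·tanφ'] / Σ W_i sinα_i, with Δl_i = b_i / cosα_i.
Slice 1: Δl = 1.3/cos(-6.7°) = 1.309 m; N'_1 = 17·cos(-6.7°) − 2·1.309 = 14.3; c'Δl = 15.18; W sinα = -2.0
Slice 2: Δl = 2.1/cos(-1.6°) = 2.101 m; N'_2 = 96·cos(-1.6°) − 0·2.101 = 96.0; c'Δl = 24.37; W sinα = -2.7
Slice 3: Δl = 2.0/cos4.4° = 2.006 m; N'_3 = 162·cos4.4° − 32·2.006 = 97.3; c'Δl = 23.27; W sinα = 12.4
Slice 4: Δl = 3.1/cos12.0° = 3.169 m; N'_4 = 313·cos12.0° − 3·3.169 = 296.7; c'Δl = 36.76; W sinα = 65.1
Slice 5: Δl = 2.8/cos21.0° = 2.999 m; N'_5 = 236·cos21.0° − 14·2.999 = 178.3; c'Δl = 34.79; W sinα = 84.6
Slice 6: Δl = 2.6/cos29.8° = 2.996 m; N'_6 = 155·cos29.8° − 11·2.996 = 101.5; c'Δl = 34.76; W sinα = 77.0
Slice 7: Δl = 2.8/cos39.5° = 3.629 m; N'_7 = 68·cos39.5° − 13·3.629 = 5.3; c'Δl = 42.09; W sinα = 43.3
Σc'Δl = 211.2 kN/m; ΣN' = 789.4 kN/m; ΣW sinα = 277.7 kN/m
Resisting = 211.2 + 789.4·tan27.2° = 211.2 + 405.7 = 616.9 kN/m
FS = 616.9 / 277.7 = 2.222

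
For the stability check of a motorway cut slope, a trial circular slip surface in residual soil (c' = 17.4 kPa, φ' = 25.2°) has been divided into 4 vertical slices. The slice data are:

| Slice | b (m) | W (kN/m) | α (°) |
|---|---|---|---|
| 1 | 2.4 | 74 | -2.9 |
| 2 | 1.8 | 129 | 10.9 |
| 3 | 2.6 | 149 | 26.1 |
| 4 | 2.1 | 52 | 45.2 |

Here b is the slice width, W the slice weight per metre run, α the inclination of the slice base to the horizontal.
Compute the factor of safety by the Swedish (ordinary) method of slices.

FS = 2.85

Ordinary method of slices: FS = Σ[c'·Δl_i + (W_i cosα_i)·tanφ'] / Σ W_i sinα_i, with Δl_i = b_i / cosα_i.
Slice 1: Δl = 2.4/cos(-2.9°) = 2.403 m; N'_1 = 74·cos(-2.9°) = 73.9; c'Δl = 41.81; W sinα = -3.7
Slice 2: Δl = 1.8/cos10.9° = 1.833 m; N'_2 = 129·cos10.9° = 126.7; c'Δl = 31.90; W sinα = 24.4
Slice 3: Δl = 2.6/cos26.1° = 2.895 m; N'_3 = 149·cos26.1° = 133.8; c'Δl = 50.38; W sinα = 65.6
Slice 4: Δl = 2.1/cos45.2° = 2.980 m; N'_4 = 52·cos45.2° = 36.6; c'Δl = 51.86; W sinα = 36.9
Σc'Δl = 175.9 kN/m; ΣN' = 371.0 kN/m; ΣW sinα = 123.1 kN/m
Resisting = 175.9 + 371.0·tan25.2° = 175.9 + 174.6 = 350.5 kN/m
FS = 350.5 / 123.1 = 2.848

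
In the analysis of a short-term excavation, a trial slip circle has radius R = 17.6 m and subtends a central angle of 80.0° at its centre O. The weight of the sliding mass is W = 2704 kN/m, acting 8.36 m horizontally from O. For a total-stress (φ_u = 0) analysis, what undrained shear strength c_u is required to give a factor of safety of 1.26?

c_u = 65.9 kPa

FS = c_u·L_a·R / (W·d), so c_u = FS·W·d / (L_a·R).
Arc length L_a = R·θ = 17.6·(80.0°·π/180) = 17.6·1.3963 = 24.57 m
c_u = 1.26·2704·8.36 / (24.57·17.6) = 28482.9 / 432.51 = 65.86 kPa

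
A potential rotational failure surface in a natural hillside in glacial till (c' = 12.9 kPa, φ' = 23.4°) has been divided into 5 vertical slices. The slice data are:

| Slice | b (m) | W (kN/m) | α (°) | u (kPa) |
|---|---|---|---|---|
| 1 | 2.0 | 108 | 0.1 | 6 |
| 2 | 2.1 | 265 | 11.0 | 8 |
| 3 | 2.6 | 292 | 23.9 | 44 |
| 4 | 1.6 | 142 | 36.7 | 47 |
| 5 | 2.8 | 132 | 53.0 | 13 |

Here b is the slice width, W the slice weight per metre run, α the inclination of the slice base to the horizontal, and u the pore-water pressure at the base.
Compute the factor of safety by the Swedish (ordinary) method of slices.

FS = 1.12

Ordinary method of slices: FS = Σ[c'·Δl_i + (W_i cosα_i − u_i·Δl_i)·tanφ'] / Σ W_i sinα_i, with Δl_i = b_i / cosα_i.
Slice 1: Δl = 2.0/cos0.1° = 2.000 m; N'_1 = 108·cos0.1° − 6·2.000 = 96.0; c'Δl = 25.80; W sinα = 0.2
Slice 2: Δl = 2.1/cos11.0° = 2.139 m; N'_2 = 265·cos11.0° − 8·2.139 = 243.0; c'Δl = 27.60; W sinα = 50.6
Slice 3: Δl = 2.6/cos23.9° = 2.844 m; N'_3 = 292·cos23.9° − 44·2.844 = 141.8; c'Δl = 36.69; W sinα = 118.3
Slice 4: Δl = 1.6/cos36.7° = 1.996 m; N'_4 = 142·cos36.7° − 47·1.996 = 20.1; c'Δl = 25.74; W sinα = 84.9
Slice 5: Δl = 2.8/cos53.0° = 4.653 m; N'_5 = 132·cos53.0° − 13·4.653 = 19.0; c'Δl = 60.02; W sinα = 105.4
Σc'Δl = 175.8 kN/m; ΣN' = 519.9 kN/m; ΣW sinα = 359.3 kN/m
Resisting = 175.8 + 519.9·tan23.4° = 175.8 + 225.0 = 400.8 kN/m
FS = 400.8 / 359.3 = 1.115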